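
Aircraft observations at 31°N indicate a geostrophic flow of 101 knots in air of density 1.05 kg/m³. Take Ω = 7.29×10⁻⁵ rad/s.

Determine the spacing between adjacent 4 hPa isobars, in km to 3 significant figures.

97.6 km

Coriolis parameter at 31°N:
f = 2Ω sin φ = 2 × 7.29×10⁻⁵ × sin 31° = 7.51×10⁻⁵ s⁻¹
Wind speed in SI: 101 knots = 52.0 m/s
Geostrophic balance rearranged: |∂P/∂n| = f ρ V_g
|∂P/∂n| = 7.51×10⁻⁵ × 1.05 × 52.0 = 4.10×10⁻³ Pa/m
Isobar spacing: Δn = ΔP/|∂P/∂n| = 400 Pa / 4.10×10⁻³ Pa/m = 97637 m ≈ 97.6 km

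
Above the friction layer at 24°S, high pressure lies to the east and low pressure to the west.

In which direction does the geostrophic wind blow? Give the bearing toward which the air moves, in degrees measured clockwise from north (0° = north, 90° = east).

The pressure-gradient force points toward the west (bearing 270°).
Geostrophic balance: in the Southern Hemisphere the Coriolis force deflects motion to the left, so the geostrophic wind blows 90° to the left of the pressure-gradient force (low pressure on the right).
Rotating 270° by 90° counterclockwise gives 180° — the wind blows toward the south.

180°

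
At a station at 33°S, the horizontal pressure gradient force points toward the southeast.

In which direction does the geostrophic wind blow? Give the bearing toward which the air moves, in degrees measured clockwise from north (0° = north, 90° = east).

The pressure-gradient force points toward the southeast (bearing 135°).
Geostrophic balance: in the Southern Hemisphere the Coriolis force deflects motion to the left, so the geostrophic wind blows 90° to the left of the pressure-gradient force (low pressure on the right).
Rotating 135° by 90° counterclockwise gives 045° — the wind blows toward the northeast.

045°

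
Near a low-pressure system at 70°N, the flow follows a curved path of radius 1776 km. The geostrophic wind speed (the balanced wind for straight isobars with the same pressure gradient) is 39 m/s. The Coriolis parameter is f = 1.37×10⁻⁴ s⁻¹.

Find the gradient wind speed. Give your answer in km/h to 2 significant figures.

120 km/h

Around a low, centrifugal force acts outward with Coriolis, so pressure-gradient force balances both:
(1/ρ)|∂P/∂n| = fV + V²/R  →  V² + fR·V − fR·V_g = 0
With fR = 1.37×10⁻⁴ × 1776×10³ m = 243 m/s:
V = [−fR + √((fR)² + 4 fR V_g)]/2 = [−243 + √(243² + 4×243×39)]/2 = 34.2 m/s
Subgeostrophic (V < V_g = 39 m/s), as expected around a low.
Converting: 34.2 m/s × 3.6 = 120 km/h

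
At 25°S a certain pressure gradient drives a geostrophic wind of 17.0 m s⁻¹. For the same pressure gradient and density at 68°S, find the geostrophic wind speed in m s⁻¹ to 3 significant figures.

7.75 m s⁻¹

With the same pressure gradient and density, V_g ∝ 1/f ∝ 1/sin φ.
V₂ = V₁ · sin φ₁ / sin φ₂ = 17.0 × sin 25° / sin 68°
V₂ = 17.0 × 0.4226/0.9272 = 7.75 m s⁻¹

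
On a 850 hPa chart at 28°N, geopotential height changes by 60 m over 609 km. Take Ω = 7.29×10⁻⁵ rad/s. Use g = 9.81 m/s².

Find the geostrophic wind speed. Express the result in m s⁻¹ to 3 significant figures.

Coriolis parameter at 28°N:
f = 2Ω sin φ = 2 × 7.29×10⁻⁵ × sin 28° = 6.84×10⁻⁵ s⁻¹
Height gradient: |∂Z/∂n| = 60 m / 609000 m = 9.85×10⁻⁵
On a pressure surface, geostrophic balance gives V_g = (g/f)|∂Z/∂n|:
V_g = 9.81 × 9.85×10⁻⁵ / 6.84×10⁻⁵ = 14.1 m/s

14.1 m s⁻¹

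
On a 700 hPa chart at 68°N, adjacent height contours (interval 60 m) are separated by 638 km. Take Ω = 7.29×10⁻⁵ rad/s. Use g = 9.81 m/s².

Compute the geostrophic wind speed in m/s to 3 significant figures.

6.82 m/s

Coriolis parameter at 68°N:
f = 2Ω sin φ = 2 × 7.29×10⁻⁵ × sin 68° = 1.35×10⁻⁴ s⁻¹
Height gradient: |∂Z/∂n| = 60 m / 638000 m = 9.40×10⁻⁵
On a pressure surface, geostrophic balance gives V_g = (g/f)|∂Z/∂n|:
V_g = 9.81 × 9.40×10⁻⁵ / 1.35×10⁻⁴ = 6.82 m/s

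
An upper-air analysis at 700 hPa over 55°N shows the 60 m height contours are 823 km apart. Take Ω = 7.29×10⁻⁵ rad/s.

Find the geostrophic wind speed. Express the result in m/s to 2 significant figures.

6.0 m/s

Coriolis parameter at 55°N:
f = 2Ω sin φ = 2 × 7.29×10⁻⁵ × sin 55° = 1.19×10⁻⁴ s⁻¹
Height gradient: |∂Z/∂n| = 60 m / 823000 m = 7.29×10⁻⁵
On a pressure surface, geostrophic balance gives V_g = (g/f)|∂Z/∂n|:
V_g = 9.81 × 7.29×10⁻⁵ / 1.19×10⁻⁴ = 5.99 m/s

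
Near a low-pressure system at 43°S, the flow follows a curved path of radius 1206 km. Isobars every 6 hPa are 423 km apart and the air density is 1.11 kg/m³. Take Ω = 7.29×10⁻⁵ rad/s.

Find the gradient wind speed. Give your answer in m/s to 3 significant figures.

Coriolis parameter at 43°S:
f = 2Ω sin φ = 2 × 7.29×10⁻⁵ × sin 43° = 9.94×10⁻⁵ s⁻¹
Pressure gradient: |∂P/∂n| = 600 Pa / 423000 m = 1.42×10⁻³ Pa/m
Geostrophic speed: V_g = |∂P/∂n|/(fρ) = 1.42×10⁻³/(9.94×10⁻⁵ × 1.11) = 12.9 m/s
Around a low, centrifugal force acts outward with Coriolis, so pressure-gradient force balances both:
(1/ρ)|∂P/∂n| = fV + V²/R  →  V² + fR·V − fR·V_g = 0
With fR = 9.94×10⁻⁵ × 1206×10³ m = 120 m/s:
V = [−fR + √((fR)² + 4 fR V_g)]/2 = [−120 + √(120² + 4×120×12.9)]/2 = 11.7 m/s
Subgeostrophic (V < V_g = 12.9 m/s), as expected around a low.

11.7 m/s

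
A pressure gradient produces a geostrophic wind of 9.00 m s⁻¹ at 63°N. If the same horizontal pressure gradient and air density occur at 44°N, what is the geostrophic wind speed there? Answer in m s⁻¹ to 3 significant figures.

With the same pressure gradient and density, V_g ∝ 1/f ∝ 1/sin φ.
V₂ = V₁ · sin φ₁ / sin φ₂ = 9.00 × sin 63° / sin 44°
V₂ = 9.00 × 0.8910/0.6947 = 11.5 m s⁻¹

11.5 m s⁻¹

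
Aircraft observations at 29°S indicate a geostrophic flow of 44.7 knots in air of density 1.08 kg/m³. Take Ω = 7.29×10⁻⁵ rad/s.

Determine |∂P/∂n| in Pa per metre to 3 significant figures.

Coriolis parameter at 29°S:
f = 2Ω sin φ = 2 × 7.29×10⁻⁵ × sin 29° = 7.07×10⁻⁵ s⁻¹
Wind speed in SI: 44.7 knots = 23.0 m/s
Geostrophic balance rearranged: |∂P/∂n| = f ρ V_g
|∂P/∂n| = 7.07×10⁻⁵ × 1.08 × 23.0 = 1.76×10⁻³ Pa/m

1.76×10⁻³ Pa/m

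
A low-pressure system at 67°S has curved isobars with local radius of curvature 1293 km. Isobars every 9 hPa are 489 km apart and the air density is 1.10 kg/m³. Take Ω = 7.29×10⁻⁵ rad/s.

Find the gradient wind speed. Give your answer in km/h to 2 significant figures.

Coriolis parameter at 67°S:
f = 2Ω sin φ = 2 × 7.29×10⁻⁵ × sin 67° = 1.34×10⁻⁴ s⁻¹
Pressure gradient: |∂P/∂n| = 900 Pa / 489000 m = 1.84×10⁻³ Pa/m
Geostrophic speed: V_g = |∂P/∂n|/(fρ) = 1.84×10⁻³/(1.34×10⁻⁴ × 1.10) = 12.5 m/s
Around a low, centrifugal force acts outward with Coriolis, so pressure-gradient force balances both:
(1/ρ)|∂P/∂n| = fV + V²/R  →  V² + fR·V − fR·V_g = 0
With fR = 1.34×10⁻⁴ × 1293×10³ m = 174 m/s:
V = [−fR + √((fR)² + 4 fR V_g)]/2 = [−174 + √(174² + 4×174×12.5)]/2 = 11.7 m/s
Subgeostrophic (V < V_g = 12.5 m/s), as expected around a low.
Converting: 11.7 m/s × 3.6 = 42 km/h

42 km/h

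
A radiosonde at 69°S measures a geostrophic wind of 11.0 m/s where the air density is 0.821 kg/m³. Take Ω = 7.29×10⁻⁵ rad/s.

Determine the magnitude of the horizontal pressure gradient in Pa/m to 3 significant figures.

Coriolis parameter at 69°S:
f = 2Ω sin φ = 2 × 7.29×10⁻⁵ × sin 69° = 1.36×10⁻⁴ s⁻¹
Geostrophic balance rearranged: |∂P/∂n| = f ρ V_g
|∂P/∂n| = 1.36×10⁻⁴ × 0.821 × 11.0 = 1.23×10⁻³ Pa/m

1.23×10⁻³ Pa/m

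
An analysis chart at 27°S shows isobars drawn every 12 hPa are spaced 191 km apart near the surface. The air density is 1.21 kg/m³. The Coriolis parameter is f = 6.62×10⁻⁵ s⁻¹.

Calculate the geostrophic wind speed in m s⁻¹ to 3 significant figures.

Pressure gradient: |∂P/∂n| = 1200 Pa / 191000 m = 6.28×10⁻³ Pa/m
Geostrophic balance (pressure-gradient force = Coriolis force):
V_g = (1/(fρ)) |∂P/∂n| = 6.28×10⁻³ / (6.62×10⁻⁵ × 1.21) = 78.4 m/s

78.4 m s⁻¹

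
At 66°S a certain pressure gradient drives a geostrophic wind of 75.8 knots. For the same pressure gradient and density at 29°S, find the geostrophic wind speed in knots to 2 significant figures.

140 knots

With the same pressure gradient and density, V_g ∝ 1/f ∝ 1/sin φ.
V₂ = V₁ · sin φ₁ / sin φ₂ = 75.8 × sin 66° / sin 29°
V₂ = 75.8 × 0.9135/0.4848 = 140 knots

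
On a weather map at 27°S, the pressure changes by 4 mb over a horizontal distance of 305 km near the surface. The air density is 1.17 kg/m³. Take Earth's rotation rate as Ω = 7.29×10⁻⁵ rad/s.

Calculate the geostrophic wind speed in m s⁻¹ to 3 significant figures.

Coriolis parameter at 27°S:
f = 2Ω sin φ = 2 × 7.29×10⁻⁵ × sin 27° = 6.62×10⁻⁵ s⁻¹
Pressure gradient: |∂P/∂n| = 400 Pa / 305000 m = 1.31×10⁻³ Pa/m
Geostrophic balance (pressure-gradient force = Coriolis force):
V_g = (1/(fρ)) |∂P/∂n| = 1.31×10⁻³ / (6.62×10⁻⁵ × 1.17) = 16.9 m/s

16.9 m s⁻¹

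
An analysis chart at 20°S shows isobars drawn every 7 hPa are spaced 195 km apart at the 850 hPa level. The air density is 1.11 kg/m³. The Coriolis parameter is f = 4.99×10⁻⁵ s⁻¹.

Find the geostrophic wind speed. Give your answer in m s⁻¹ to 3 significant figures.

64.8 m s⁻¹

Pressure gradient: |∂P/∂n| = 700 Pa / 195000 m = 3.59×10⁻³ Pa/m
Geostrophic balance (pressure-gradient force = Coriolis force):
V_g = (1/(fρ)) |∂P/∂n| = 3.59×10⁻³ / (4.99×10⁻⁵ × 1.11) = 64.8 m/s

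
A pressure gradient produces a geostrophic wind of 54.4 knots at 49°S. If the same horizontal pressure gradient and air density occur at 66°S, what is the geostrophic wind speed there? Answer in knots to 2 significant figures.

45 knots

With the same pressure gradient and density, V_g ∝ 1/f ∝ 1/sin φ.
V₂ = V₁ · sin φ₁ / sin φ₂ = 54.4 × sin 49° / sin 66°
V₂ = 54.4 × 0.7547/0.9135 = 45 knots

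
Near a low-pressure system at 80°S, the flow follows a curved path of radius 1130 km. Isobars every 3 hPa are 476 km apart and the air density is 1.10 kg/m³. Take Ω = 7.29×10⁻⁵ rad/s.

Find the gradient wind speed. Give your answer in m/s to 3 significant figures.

Coriolis parameter at 80°S:
f = 2Ω sin φ = 2 × 7.29×10⁻⁵ × sin 80° = 1.44×10⁻⁴ s⁻¹
Pressure gradient: |∂P/∂n| = 300 Pa / 476000 m = 6.30×10⁻⁴ Pa/m
Geostrophic speed: V_g = |∂P/∂n|/(fρ) = 6.30×10⁻⁴/(1.44×10⁻⁴ × 1.10) = 3.99 m/s
Around a low, centrifugal force acts outward with Coriolis, so pressure-gradient force balances both:
(1/ρ)|∂P/∂n| = fV + V²/R  →  V² + fR·V − fR·V_g = 0
With fR = 1.44×10⁻⁴ × 1130×10³ m = 162 m/s:
V = [−fR + √((fR)² + 4 fR V_g)]/2 = [−162 + √(162² + 4×162×3.99)]/2 = 3.9 m/s
Subgeostrophic (V < V_g = 3.99 m/s), as expected around a low.

3.90 m/s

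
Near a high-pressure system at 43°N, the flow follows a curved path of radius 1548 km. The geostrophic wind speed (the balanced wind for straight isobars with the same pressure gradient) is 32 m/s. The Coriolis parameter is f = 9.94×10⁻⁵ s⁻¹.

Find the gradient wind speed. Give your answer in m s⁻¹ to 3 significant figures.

45.4 m s⁻¹

Around a high, pressure-gradient force acts outward with centrifugal, so Coriolis balances both:
fV = (1/ρ)|∂P/∂n| + V²/R  →  V² − fR·V + fR·V_g = 0
With fR = 9.94×10⁻⁵ × 1548×10³ m = 154 m/s:
V = [fR − √((fR)² − 4 fR V_g)]/2 = [154 − √(154² − 4×154×32)]/2 = 45.4 m/s
Supergeostrophic (V > V_g = 32 m/s), as expected around a high.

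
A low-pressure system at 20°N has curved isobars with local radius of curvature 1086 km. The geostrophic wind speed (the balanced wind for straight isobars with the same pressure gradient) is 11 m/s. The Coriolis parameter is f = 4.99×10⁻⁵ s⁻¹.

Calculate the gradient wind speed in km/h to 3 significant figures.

33.8 km/h

Around a low, centrifugal force acts outward with Coriolis, so pressure-gradient force balances both:
(1/ρ)|∂P/∂n| = fV + V²/R  →  V² + fR·V − fR·V_g = 0
With fR = 4.99×10⁻⁵ × 1086×10³ m = 54.2 m/s:
V = [−fR + √((fR)² + 4 fR V_g)]/2 = [−54.2 + √(54.2² + 4×54.2×11)]/2 = 9.38 m/s
Subgeostrophic (V < V_g = 11 m/s), as expected around a low.
Converting: 9.38 m/s × 3.6 = 33.8 km/h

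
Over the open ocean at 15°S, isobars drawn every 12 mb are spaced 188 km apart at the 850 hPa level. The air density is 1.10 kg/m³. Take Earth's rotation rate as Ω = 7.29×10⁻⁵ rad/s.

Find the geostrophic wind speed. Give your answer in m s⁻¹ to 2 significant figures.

150 m s⁻¹

Coriolis parameter at 15°S:
f = 2Ω sin φ = 2 × 7.29×10⁻⁵ × sin 15° = 3.77×10⁻⁵ s⁻¹
Pressure gradient: |∂P/∂n| = 1200 Pa / 188000 m = 6.38×10⁻³ Pa/m
Geostrophic balance (pressure-gradient force = Coriolis force):
V_g = (1/(fρ)) |∂P/∂n| = 6.38×10⁻³ / (3.77×10⁻⁵ × 1.10) = 154 m/s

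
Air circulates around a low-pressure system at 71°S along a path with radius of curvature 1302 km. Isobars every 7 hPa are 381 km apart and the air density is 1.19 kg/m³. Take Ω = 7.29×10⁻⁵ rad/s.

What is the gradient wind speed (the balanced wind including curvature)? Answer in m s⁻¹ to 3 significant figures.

10.6 m s⁻¹

Coriolis parameter at 71°S:
f = 2Ω sin φ = 2 × 7.29×10⁻⁵ × sin 71° = 1.38×10⁻⁴ s⁻¹
Pressure gradient: |∂P/∂n| = 700 Pa / 381000 m = 1.84×10⁻³ Pa/m
Geostrophic speed: V_g = |∂P/∂n|/(fρ) = 1.84×10⁻³/(1.38×10⁻⁴ × 1.19) = 11.2 m/s
Around a low, centrifugal force acts outward with Coriolis, so pressure-gradient force balances both:
(1/ρ)|∂P/∂n| = fV + V²/R  →  V² + fR·V − fR·V_g = 0
With fR = 1.38×10⁻⁴ × 1302×10³ m = 179 m/s:
V = [−fR + √((fR)² + 4 fR V_g)]/2 = [−179 + √(179² + 4×179×11.2)]/2 = 10.6 m/s
Subgeostrophic (V < V_g = 11.2 m/s), as expected around a low.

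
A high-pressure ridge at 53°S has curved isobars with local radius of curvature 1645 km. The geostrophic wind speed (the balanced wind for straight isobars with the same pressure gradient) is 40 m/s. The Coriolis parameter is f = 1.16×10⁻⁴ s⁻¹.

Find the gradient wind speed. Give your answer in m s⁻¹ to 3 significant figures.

57.1 m s⁻¹

Around a high, pressure-gradient force acts outward with centrifugal, so Coriolis balances both:
fV = (1/ρ)|∂P/∂n| + V²/R  →  V² − fR·V + fR·V_g = 0
With fR = 1.16×10⁻⁴ × 1645×10³ m = 191 m/s:
V = [fR − √((fR)² − 4 fR V_g)]/2 = [191 − √(191² − 4×191×40)]/2 = 57.1 m/s
Supergeostrophic (V > V_g = 40 m/s), as expected around a high.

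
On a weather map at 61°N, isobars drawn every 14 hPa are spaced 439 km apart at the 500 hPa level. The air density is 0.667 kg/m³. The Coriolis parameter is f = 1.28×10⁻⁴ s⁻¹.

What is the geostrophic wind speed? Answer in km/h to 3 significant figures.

Pressure gradient: |∂P/∂n| = 1400 Pa / 439000 m = 3.19×10⁻³ Pa/m
Geostrophic balance (pressure-gradient force = Coriolis force):
V_g = (1/(fρ)) |∂P/∂n| = 3.19×10⁻³ / (1.28×10⁻⁴ × 0.667) = 37.4 m/s
Converting: 37.4 m/s × 3.6 = 134 km/h

134 km/h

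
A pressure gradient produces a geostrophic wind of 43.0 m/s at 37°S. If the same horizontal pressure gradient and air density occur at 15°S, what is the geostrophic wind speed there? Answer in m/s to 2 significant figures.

With the same pressure gradient and density, V_g ∝ 1/f ∝ 1/sin φ.
V₂ = V₁ · sin φ₁ / sin φ₂ = 43.0 × sin 37° / sin 15°
V₂ = 43.0 × 0.6018/0.2588 = 100 m/s

100 m/s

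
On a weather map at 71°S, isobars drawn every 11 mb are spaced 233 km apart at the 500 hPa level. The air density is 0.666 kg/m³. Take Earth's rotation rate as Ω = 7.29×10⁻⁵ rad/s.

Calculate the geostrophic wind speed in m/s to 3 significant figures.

Coriolis parameter at 71°S:
f = 2Ω sin φ = 2 × 7.29×10⁻⁵ × sin 71° = 1.38×10⁻⁴ s⁻¹
Pressure gradient: |∂P/∂n| = 1100 Pa / 233000 m = 4.72×10⁻³ Pa/m
Geostrophic balance (pressure-gradient force = Coriolis force):
V_g = (1/(fρ)) |∂P/∂n| = 4.72×10⁻³ / (1.38×10⁻⁴ × 0.666) = 51.4 m/s

51.4 m/s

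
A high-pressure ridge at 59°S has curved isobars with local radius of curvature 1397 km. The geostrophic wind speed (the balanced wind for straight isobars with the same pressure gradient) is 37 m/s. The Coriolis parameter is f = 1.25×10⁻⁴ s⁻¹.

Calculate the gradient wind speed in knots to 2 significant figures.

100 knots

Around a high, pressure-gradient force acts outward with centrifugal, so Coriolis balances both:
fV = (1/ρ)|∂P/∂n| + V²/R  →  V² − fR·V + fR·V_g = 0
With fR = 1.25×10⁻⁴ × 1397×10³ m = 175 m/s:
V = [fR − √((fR)² − 4 fR V_g)]/2 = [175 − √(175² − 4×175×37)]/2 = 53.2 m/s
Supergeostrophic (V > V_g = 37 m/s), as expected around a high.
Converting: 53.2 m/s × 1.944 = 100 knots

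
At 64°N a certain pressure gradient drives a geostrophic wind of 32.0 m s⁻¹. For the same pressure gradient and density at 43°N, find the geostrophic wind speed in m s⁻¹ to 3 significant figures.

With the same pressure gradient and density, V_g ∝ 1/f ∝ 1/sin φ.
V₂ = V₁ · sin φ₁ / sin φ₂ = 32.0 × sin 64° / sin 43°
V₂ = 32.0 × 0.8988/0.6820 = 42.2 m s⁻¹

42.2 m s⁻¹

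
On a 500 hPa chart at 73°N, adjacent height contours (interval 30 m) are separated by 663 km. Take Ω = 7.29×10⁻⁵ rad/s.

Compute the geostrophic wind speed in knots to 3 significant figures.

6.19 knots

Coriolis parameter at 73°N:
f = 2Ω sin φ = 2 × 7.29×10⁻⁵ × sin 73° = 1.39×10⁻⁴ s⁻¹
Height gradient: |∂Z/∂n| = 30 m / 663000 m = 4.52×10⁻⁵
On a pressure surface, geostrophic balance gives V_g = (g/f)|∂Z/∂n|:
V_g = 9.81 × 4.52×10⁻⁵ / 1.39×10⁻⁴ = 3.18 m/s
Converting: 3.18 m/s × 1.944 = 6.19 knots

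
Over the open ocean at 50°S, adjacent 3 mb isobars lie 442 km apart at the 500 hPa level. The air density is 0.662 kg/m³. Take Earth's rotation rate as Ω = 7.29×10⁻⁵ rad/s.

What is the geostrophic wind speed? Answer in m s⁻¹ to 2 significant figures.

9.2 m s⁻¹

Coriolis parameter at 50°S:
f = 2Ω sin φ = 2 × 7.29×10⁻⁵ × sin 50° = 1.12×10⁻⁴ s⁻¹
Pressure gradient: |∂P/∂n| = 300 Pa / 442000 m = 6.79×10⁻⁴ Pa/m
Geostrophic balance (pressure-gradient force = Coriolis force):
V_g = (1/(fρ)) |∂P/∂n| = 6.79×10⁻⁴ / (1.12×10⁻⁴ × 0.662) = 9.18 m/s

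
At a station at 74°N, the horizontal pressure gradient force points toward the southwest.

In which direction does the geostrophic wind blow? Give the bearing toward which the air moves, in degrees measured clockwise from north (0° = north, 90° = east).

315°

The pressure-gradient force points toward the southwest (bearing 225°).
Geostrophic balance: in the Northern Hemisphere the Coriolis force deflects motion to the right, so the geostrophic wind blows 90° to the right of the pressure-gradient force (low pressure on the left).
Rotating 225° by 90° clockwise gives 315° — the wind blows toward the northwest.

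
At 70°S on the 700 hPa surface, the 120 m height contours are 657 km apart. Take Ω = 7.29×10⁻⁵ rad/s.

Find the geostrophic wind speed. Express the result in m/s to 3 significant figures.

13.1 m/s

Coriolis parameter at 70°S:
f = 2Ω sin φ = 2 × 7.29×10⁻⁵ × sin 70° = 1.37×10⁻⁴ s⁻¹
Height gradient: |∂Z/∂n| = 120 m / 657000 m = 1.83×10⁻⁴
On a pressure surface, geostrophic balance gives V_g = (g/f)|∂Z/∂n|:
V_g = 9.81 × 1.83×10⁻⁴ / 1.37×10⁻⁴ = 13.1 m/s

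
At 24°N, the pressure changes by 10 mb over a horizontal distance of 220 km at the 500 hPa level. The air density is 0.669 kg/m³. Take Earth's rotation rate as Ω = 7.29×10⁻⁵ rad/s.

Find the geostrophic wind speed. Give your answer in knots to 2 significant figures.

Coriolis parameter at 24°N:
f = 2Ω sin φ = 2 × 7.29×10⁻⁵ × sin 24° = 5.93×10⁻⁵ s⁻¹
Pressure gradient: |∂P/∂n| = 1000 Pa / 220000 m = 4.55×10⁻³ Pa/m
Geostrophic balance (pressure-gradient force = Coriolis force):
V_g = (1/(fρ)) |∂P/∂n| = 4.55×10⁻³ / (5.93×10⁻⁵ × 0.669) = 115 m/s
Converting: 115 m/s × 1.944 = 220 knots

220 knots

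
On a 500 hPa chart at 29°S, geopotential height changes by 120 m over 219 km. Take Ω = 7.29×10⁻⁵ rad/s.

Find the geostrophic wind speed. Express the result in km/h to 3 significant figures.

274 km/h

Coriolis parameter at 29°S:
f = 2Ω sin φ = 2 × 7.29×10⁻⁵ × sin 29° = 7.07×10⁻⁵ s⁻¹
Height gradient: |∂Z/∂n| = 120 m / 219000 m = 5.48×10⁻⁴
On a pressure surface, geostrophic balance gives V_g = (g/f)|∂Z/∂n|:
V_g = 9.81 × 5.48×10⁻⁴ / 7.07×10⁻⁵ = 76.0 m/s
Converting: 76.0 m/s × 3.6 = 274 km/h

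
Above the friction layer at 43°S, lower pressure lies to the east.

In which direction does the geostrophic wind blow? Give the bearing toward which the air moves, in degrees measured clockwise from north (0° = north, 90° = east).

000°

The pressure-gradient force points toward the east (bearing 090°).
Geostrophic balance: in the Southern Hemisphere the Coriolis force deflects motion to the left, so the geostrophic wind blows 90° to the left of the pressure-gradient force (low pressure on the right).
Rotating 090° by 90° counterclockwise gives 000° — the wind blows toward the north.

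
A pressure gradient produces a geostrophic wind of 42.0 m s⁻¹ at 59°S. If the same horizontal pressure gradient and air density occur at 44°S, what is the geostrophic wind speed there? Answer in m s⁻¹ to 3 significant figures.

With the same pressure gradient and density, V_g ∝ 1/f ∝ 1/sin φ.
V₂ = V₁ · sin φ₁ / sin φ₂ = 42.0 × sin 59° / sin 44°
V₂ = 42.0 × 0.8572/0.6947 = 51.8 m s⁻¹

51.8 m s⁻¹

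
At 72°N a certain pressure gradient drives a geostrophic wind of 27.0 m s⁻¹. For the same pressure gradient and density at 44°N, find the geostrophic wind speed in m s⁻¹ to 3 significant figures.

With the same pressure gradient and density, V_g ∝ 1/f ∝ 1/sin φ.
V₂ = V₁ · sin φ₁ / sin φ₂ = 27.0 × sin 72° / sin 44°
V₂ = 27.0 × 0.9511/0.6947 = 37.0 m s⁻¹

37.0 m s⁻¹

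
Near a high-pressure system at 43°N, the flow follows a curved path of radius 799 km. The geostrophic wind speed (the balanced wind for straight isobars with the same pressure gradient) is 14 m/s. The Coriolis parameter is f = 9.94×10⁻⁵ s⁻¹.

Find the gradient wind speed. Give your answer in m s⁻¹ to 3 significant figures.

18.1 m s⁻¹

Around a high, pressure-gradient force acts outward with centrifugal, so Coriolis balances both:
fV = (1/ρ)|∂P/∂n| + V²/R  →  V² − fR·V + fR·V_g = 0
With fR = 9.94×10⁻⁵ × 799×10³ m = 79.4 m/s:
V = [fR − √((fR)² − 4 fR V_g)]/2 = [79.4 − √(79.4² − 4×79.4×14)]/2 = 18.1 m/s
Supergeostrophic (V > V_g = 14 m/s), as expected around a high.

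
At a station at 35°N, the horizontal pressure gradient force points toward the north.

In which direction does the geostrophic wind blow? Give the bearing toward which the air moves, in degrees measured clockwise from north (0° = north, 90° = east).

090°

The pressure-gradient force points toward the north (bearing 000°).
Geostrophic balance: in the Northern Hemisphere the Coriolis force deflects motion to the right, so the geostrophic wind blows 90° to the right of the pressure-gradient force (low pressure on the left).
Rotating 000° by 90° clockwise gives 090° — the wind blows toward the east.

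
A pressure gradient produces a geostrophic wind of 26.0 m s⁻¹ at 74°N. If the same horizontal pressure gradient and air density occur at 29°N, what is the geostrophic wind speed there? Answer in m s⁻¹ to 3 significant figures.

With the same pressure gradient and density, V_g ∝ 1/f ∝ 1/sin φ.
V₂ = V₁ · sin φ₁ / sin φ₂ = 26.0 × sin 74° / sin 29°
V₂ = 26.0 × 0.9613/0.4848 = 51.6 m s⁻¹

51.6 m s⁻¹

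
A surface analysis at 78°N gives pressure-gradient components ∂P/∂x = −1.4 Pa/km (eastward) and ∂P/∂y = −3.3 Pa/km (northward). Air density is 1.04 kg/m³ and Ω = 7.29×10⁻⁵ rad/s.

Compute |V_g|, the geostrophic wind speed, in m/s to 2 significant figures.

Coriolis parameter at 78°N:
f = 2Ω sin φ = 2 × 7.29×10⁻⁵ × sin 78° = 1.43×10⁻⁴ s⁻¹
Component geostrophic relations (x east, y north):
u_g = −(1/(fρ)) ∂P/∂y,  v_g = (1/(fρ)) ∂P/∂x
u_g = −(−3.3×10⁻³)/(1.43×10⁻⁴ × 1.04) = 22.2 m/s;  v_g = (−1.4×10⁻³)/(1.43×10⁻⁴ × 1.04) = −9.44 m/s
|V_g| = √(u_g² + v_g²) = 24.2 m/s

24 m/s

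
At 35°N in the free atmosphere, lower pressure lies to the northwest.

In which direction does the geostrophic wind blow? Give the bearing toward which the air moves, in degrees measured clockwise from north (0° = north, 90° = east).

The pressure-gradient force points toward the northwest (bearing 315°).
Geostrophic balance: in the Northern Hemisphere the Coriolis force deflects motion to the right, so the geostrophic wind blows 90° to the right of the pressure-gradient force (low pressure on the left).
Rotating 315° by 90° clockwise gives 045° — the wind blows toward the northeast.

045°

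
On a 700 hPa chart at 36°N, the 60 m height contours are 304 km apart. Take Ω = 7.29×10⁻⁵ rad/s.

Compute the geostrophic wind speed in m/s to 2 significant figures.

23 m/s

Coriolis parameter at 36°N:
f = 2Ω sin φ = 2 × 7.29×10⁻⁵ × sin 36° = 8.57×10⁻⁵ s⁻¹
Height gradient: |∂Z/∂n| = 60 m / 304000 m = 1.97×10⁻⁴
On a pressure surface, geostrophic balance gives V_g = (g/f)|∂Z/∂n|:
V_g = 9.81 × 1.97×10⁻⁴ / 8.57×10⁻⁵ = 22.6 m/s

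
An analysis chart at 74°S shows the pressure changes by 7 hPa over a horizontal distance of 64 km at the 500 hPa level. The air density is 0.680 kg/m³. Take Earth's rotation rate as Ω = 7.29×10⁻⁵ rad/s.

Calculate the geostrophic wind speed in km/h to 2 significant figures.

410 km/h

Coriolis parameter at 74°S:
f = 2Ω sin φ = 2 × 7.29×10⁻⁵ × sin 74° = 1.40×10⁻⁴ s⁻¹
Pressure gradient: |∂P/∂n| = 700 Pa / 64000 m = 1.09×10⁻² Pa/m
Geostrophic balance (pressure-gradient force = Coriolis force):
V_g = (1/(fρ)) |∂P/∂n| = 1.09×10⁻² / (1.40×10⁻⁴ × 0.680) = 115 m/s
Converting: 115 m/s × 3.6 = 410 km/h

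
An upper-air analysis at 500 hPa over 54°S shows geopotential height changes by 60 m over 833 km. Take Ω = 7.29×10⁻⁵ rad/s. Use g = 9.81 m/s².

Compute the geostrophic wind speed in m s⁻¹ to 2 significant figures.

Coriolis parameter at 54°S:
f = 2Ω sin φ = 2 × 7.29×10⁻⁵ × sin 54° = 1.18×10⁻⁴ s⁻¹
Height gradient: |∂Z/∂n| = 60 m / 833000 m = 7.20×10⁻⁵
On a pressure surface, geostrophic balance gives V_g = (g/f)|∂Z/∂n|:
V_g = 9.81 × 7.20×10⁻⁵ / 1.18×10⁻⁴ = 5.99 m/s

6.0 m s⁻¹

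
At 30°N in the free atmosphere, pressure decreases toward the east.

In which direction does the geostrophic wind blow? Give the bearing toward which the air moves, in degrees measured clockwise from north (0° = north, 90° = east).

180°

The pressure-gradient force points toward the east (bearing 090°).
Geostrophic balance: in the Northern Hemisphere the Coriolis force deflects motion to the right, so the geostrophic wind blows 90° to the right of the pressure-gradient force (low pressure on the left).
Rotating 090° by 90° clockwise gives 180° — the wind blows toward the south.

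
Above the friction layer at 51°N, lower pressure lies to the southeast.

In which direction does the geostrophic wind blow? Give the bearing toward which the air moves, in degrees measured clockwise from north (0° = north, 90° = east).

The pressure-gradient force points toward the southeast (bearing 135°).
Geostrophic balance: in the Northern Hemisphere the Coriolis force deflects motion to the right, so the geostrophic wind blows 90° to the right of the pressure-gradient force (low pressure on the left).
Rotating 135° by 90° clockwise gives 225° — the wind blows toward the southwest.

225°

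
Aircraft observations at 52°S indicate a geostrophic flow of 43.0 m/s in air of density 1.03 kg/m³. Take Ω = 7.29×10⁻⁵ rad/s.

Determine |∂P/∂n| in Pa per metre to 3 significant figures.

5.09×10⁻³ Pa/m

Coriolis parameter at 52°S:
f = 2Ω sin φ = 2 × 7.29×10⁻⁵ × sin 52° = 1.15×10⁻⁴ s⁻¹
Geostrophic balance rearranged: |∂P/∂n| = f ρ V_g
|∂P/∂n| = 1.15×10⁻⁴ × 1.03 × 43.0 = 5.09×10⁻³ Pa/m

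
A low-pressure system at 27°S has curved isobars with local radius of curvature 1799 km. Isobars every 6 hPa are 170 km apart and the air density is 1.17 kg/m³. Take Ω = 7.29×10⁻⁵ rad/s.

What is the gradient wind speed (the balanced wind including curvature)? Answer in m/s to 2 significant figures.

35 m/s

Coriolis parameter at 27°S:
f = 2Ω sin φ = 2 × 7.29×10⁻⁵ × sin 27° = 6.62×10⁻⁵ s⁻¹
Pressure gradient: |∂P/∂n| = 600 Pa / 170000 m = 3.53×10⁻³ Pa/m
Geostrophic speed: V_g = |∂P/∂n|/(fρ) = 3.53×10⁻³/(6.62×10⁻⁵ × 1.17) = 45.6 m/s
Around a low, centrifugal force acts outward with Coriolis, so pressure-gradient force balances both:
(1/ρ)|∂P/∂n| = fV + V²/R  →  V² + fR·V − fR·V_g = 0
With fR = 6.62×10⁻⁵ × 1799×10³ m = 119 m/s:
V = [−fR + √((fR)² + 4 fR V_g)]/2 = [−119 + √(119² + 4×119×45.6)]/2 = 35.2 m/s
Subgeostrophic (V < V_g = 45.6 m/s), as expected around a low.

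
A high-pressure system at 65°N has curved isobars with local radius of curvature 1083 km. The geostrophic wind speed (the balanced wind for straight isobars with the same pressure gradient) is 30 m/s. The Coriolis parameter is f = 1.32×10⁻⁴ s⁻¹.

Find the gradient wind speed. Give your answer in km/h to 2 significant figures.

150 km/h

Around a high, pressure-gradient force acts outward with centrifugal, so Coriolis balances both:
fV = (1/ρ)|∂P/∂n| + V²/R  →  V² − fR·V + fR·V_g = 0
With fR = 1.32×10⁻⁴ × 1083×10³ m = 143 m/s:
V = [fR − √((fR)² − 4 fR V_g)]/2 = [143 − √(143² − 4×143×30)]/2 = 42.8 m/s
Supergeostrophic (V > V_g = 30 m/s), as expected around a high.
Converting: 42.8 m/s × 3.6 = 150 km/h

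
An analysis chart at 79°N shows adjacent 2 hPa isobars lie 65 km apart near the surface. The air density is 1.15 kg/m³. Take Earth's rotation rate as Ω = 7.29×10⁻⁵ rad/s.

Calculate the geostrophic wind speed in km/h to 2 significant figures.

67 km/h

Coriolis parameter at 79°N:
f = 2Ω sin φ = 2 × 7.29×10⁻⁵ × sin 79° = 1.43×10⁻⁴ s⁻¹
Pressure gradient: |∂P/∂n| = 200 Pa / 65000 m = 3.08×10⁻³ Pa/m
Geostrophic balance (pressure-gradient force = Coriolis force):
V_g = (1/(fρ)) |∂P/∂n| = 3.08×10⁻³ / (1.43×10⁻⁴ × 1.15) = 18.7 m/s
Converting: 18.7 m/s × 3.6 = 67 km/h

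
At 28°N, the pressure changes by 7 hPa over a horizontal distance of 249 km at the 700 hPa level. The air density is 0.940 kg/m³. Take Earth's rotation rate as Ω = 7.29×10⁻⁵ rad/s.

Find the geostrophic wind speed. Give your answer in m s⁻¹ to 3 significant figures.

Coriolis parameter at 28°N:
f = 2Ω sin φ = 2 × 7.29×10⁻⁵ × sin 28° = 6.84×10⁻⁵ s⁻¹
Pressure gradient: |∂P/∂n| = 700 Pa / 249000 m = 2.81×10⁻³ Pa/m
Geostrophic balance (pressure-gradient force = Coriolis force):
V_g = (1/(fρ)) |∂P/∂n| = 2.81×10⁻³ / (6.84×10⁻⁵ × 0.940) = 43.7 m/s

43.7 m s⁻¹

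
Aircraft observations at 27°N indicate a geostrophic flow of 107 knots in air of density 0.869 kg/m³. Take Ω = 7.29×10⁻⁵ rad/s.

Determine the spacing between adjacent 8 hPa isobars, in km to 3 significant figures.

Coriolis parameter at 27°N:
f = 2Ω sin φ = 2 × 7.29×10⁻⁵ × sin 27° = 6.62×10⁻⁵ s⁻¹
Wind speed in SI: 107 knots = 55.0 m/s
Geostrophic balance rearranged: |∂P/∂n| = f ρ V_g
|∂P/∂n| = 6.62×10⁻⁵ × 0.869 × 55.0 = 3.17×10⁻³ Pa/m
Isobar spacing: Δn = ΔP/|∂P/∂n| = 800 Pa / 3.17×10⁻³ Pa/m = 252664 m ≈ 253 km

253 km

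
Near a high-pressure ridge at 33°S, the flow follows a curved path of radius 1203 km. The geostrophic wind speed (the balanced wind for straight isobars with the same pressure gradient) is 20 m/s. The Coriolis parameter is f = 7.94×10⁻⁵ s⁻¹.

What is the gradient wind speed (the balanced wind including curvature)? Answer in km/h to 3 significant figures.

103 km/h

Around a high, pressure-gradient force acts outward with centrifugal, so Coriolis balances both:
fV = (1/ρ)|∂P/∂n| + V²/R  →  V² − fR·V + fR·V_g = 0
With fR = 7.94×10⁻⁵ × 1203×10³ m = 95.5 m/s:
V = [fR − √((fR)² − 4 fR V_g)]/2 = [95.5 − √(95.5² − 4×95.5×20)]/2 = 28.5 m/s
Supergeostrophic (V > V_g = 20 m/s), as expected around a high.
Converting: 28.5 m/s × 3.6 = 103 km/h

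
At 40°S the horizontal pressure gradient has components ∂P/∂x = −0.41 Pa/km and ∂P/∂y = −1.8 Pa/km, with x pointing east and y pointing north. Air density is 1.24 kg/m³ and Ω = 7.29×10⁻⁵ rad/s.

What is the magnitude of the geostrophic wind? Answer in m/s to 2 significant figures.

16 m/s

Coriolis parameter at 40°S:
f = 2Ω sin φ = 2 × 7.29×10⁻⁵ × sin 40° = 9.37×10⁻⁵ s⁻¹
In the Southern Hemisphere f is negative: f = −9.37×10⁻⁵ s⁻¹.
Component geostrophic relations (x east, y north):
u_g = −(1/(fρ)) ∂P/∂y,  v_g = (1/(fρ)) ∂P/∂x
u_g = −(−1.8×10⁻³)/(−9.37×10⁻⁵ × 1.24) = −15.5 m/s;  v_g = (−0.41×10⁻³)/(−9.37×10⁻⁵ × 1.24) = 3.53 m/s
|V_g| = √(u_g² + v_g²) = 15.9 m/s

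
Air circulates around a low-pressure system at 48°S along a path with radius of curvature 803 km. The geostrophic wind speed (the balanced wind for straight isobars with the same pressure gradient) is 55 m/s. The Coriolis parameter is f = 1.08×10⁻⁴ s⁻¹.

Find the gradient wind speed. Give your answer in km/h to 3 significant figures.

Around a low, centrifugal force acts outward with Coriolis, so pressure-gradient force balances both:
(1/ρ)|∂P/∂n| = fV + V²/R  →  V² + fR·V − fR·V_g = 0
With fR = 1.08×10⁻⁴ × 803×10³ m = 86.7 m/s:
V = [−fR + √((fR)² + 4 fR V_g)]/2 = [−86.7 + √(86.7² + 4×86.7×55)]/2 = 38.2 m/s
Subgeostrophic (V < V_g = 55 m/s), as expected around a low.
Converting: 38.2 m/s × 3.6 = 137 km/h

137 km/h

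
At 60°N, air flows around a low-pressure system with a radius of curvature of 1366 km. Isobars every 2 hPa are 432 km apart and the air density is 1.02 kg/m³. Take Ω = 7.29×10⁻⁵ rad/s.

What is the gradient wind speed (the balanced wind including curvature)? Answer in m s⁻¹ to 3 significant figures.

3.52 m s⁻¹

Coriolis parameter at 60°N:
f = 2Ω sin φ = 2 × 7.29×10⁻⁵ × sin 60° = 1.26×10⁻⁴ s⁻¹
Pressure gradient: |∂P/∂n| = 200 Pa / 432000 m = 4.63×10⁻⁴ Pa/m
Geostrophic speed: V_g = |∂P/∂n|/(fρ) = 4.63×10⁻⁴/(1.26×10⁻⁴ × 1.02) = 3.59 m/s
Around a low, centrifugal force acts outward with Coriolis, so pressure-gradient force balances both:
(1/ρ)|∂P/∂n| = fV + V²/R  →  V² + fR·V − fR·V_g = 0
With fR = 1.26×10⁻⁴ × 1366×10³ m = 172 m/s:
V = [−fR + √((fR)² + 4 fR V_g)]/2 = [−172 + √(172² + 4×172×3.59)]/2 = 3.52 m/s
Subgeostrophic (V < V_g = 3.59 m/s), as expected around a low.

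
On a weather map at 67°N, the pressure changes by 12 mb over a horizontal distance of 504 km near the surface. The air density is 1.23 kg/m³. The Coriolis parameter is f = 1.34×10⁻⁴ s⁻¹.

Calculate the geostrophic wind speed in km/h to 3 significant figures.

Pressure gradient: |∂P/∂n| = 1200 Pa / 504000 m = 2.38×10⁻³ Pa/m
Geostrophic balance (pressure-gradient force = Coriolis force):
V_g = (1/(fρ)) |∂P/∂n| = 2.38×10⁻³ / (1.34×10⁻⁴ × 1.23) = 14.4 m/s
Converting: 14.4 m/s × 3.6 = 52.0 km/h

52.0 km/h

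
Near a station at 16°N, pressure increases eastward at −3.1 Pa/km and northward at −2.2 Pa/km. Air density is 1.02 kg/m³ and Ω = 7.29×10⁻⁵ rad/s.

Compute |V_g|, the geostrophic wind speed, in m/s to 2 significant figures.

Coriolis parameter at 16°N:
f = 2Ω sin φ = 2 × 7.29×10⁻⁵ × sin 16° = 4.02×10⁻⁵ s⁻¹
Component geostrophic relations (x east, y north):
u_g = −(1/(fρ)) ∂P/∂y,  v_g = (1/(fρ)) ∂P/∂x
u_g = −(−2.2×10⁻³)/(4.02×10⁻⁵ × 1.02) = 53.7 m/s;  v_g = (−3.1×10⁻³)/(4.02×10⁻⁵ × 1.02) = −75.6 m/s
|V_g| = √(u_g² + v_g²) = 92.7 m/s

93 m/s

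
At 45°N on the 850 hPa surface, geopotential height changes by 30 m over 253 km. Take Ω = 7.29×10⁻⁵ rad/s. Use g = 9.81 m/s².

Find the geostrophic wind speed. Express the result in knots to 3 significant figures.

Coriolis parameter at 45°N:
f = 2Ω sin φ = 2 × 7.29×10⁻⁵ × sin 45° = 1.03×10⁻⁴ s⁻¹
Height gradient: |∂Z/∂n| = 30 m / 253000 m = 1.19×10⁻⁴
On a pressure surface, geostrophic balance gives V_g = (g/f)|∂Z/∂n|:
V_g = 9.81 × 1.19×10⁻⁴ / 1.03×10⁻⁴ = 11.3 m/s
Converting: 11.3 m/s × 1.944 = 21.9 knots

21.9 knots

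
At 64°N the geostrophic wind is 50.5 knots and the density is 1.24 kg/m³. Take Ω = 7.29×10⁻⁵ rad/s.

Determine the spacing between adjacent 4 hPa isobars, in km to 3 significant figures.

94.8 km

Coriolis parameter at 64°N:
f = 2Ω sin φ = 2 × 7.29×10⁻⁵ × sin 64° = 1.31×10⁻⁴ s⁻¹
Wind speed in SI: 50.5 knots = 26.0 m/s
Geostrophic balance rearranged: |∂P/∂n| = f ρ V_g
|∂P/∂n| = 1.31×10⁻⁴ × 1.24 × 26.0 = 4.22×10⁻³ Pa/m
Isobar spacing: Δn = ΔP/|∂P/∂n| = 400 Pa / 4.22×10⁻³ Pa/m = 94753 m ≈ 94.8 km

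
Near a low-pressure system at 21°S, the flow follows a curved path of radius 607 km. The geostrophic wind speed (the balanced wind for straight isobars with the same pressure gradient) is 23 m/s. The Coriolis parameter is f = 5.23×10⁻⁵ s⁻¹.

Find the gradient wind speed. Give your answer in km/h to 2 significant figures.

56 km/h

Around a low, centrifugal force acts outward with Coriolis, so pressure-gradient force balances both:
(1/ρ)|∂P/∂n| = fV + V²/R  →  V² + fR·V − fR·V_g = 0
With fR = 5.23×10⁻⁵ × 607×10³ m = 31.7 m/s:
V = [−fR + √((fR)² + 4 fR V_g)]/2 = [−31.7 + √(31.7² + 4×31.7×23)]/2 = 15.5 m/s
Subgeostrophic (V < V_g = 23 m/s), as expected around a low.
Converting: 15.5 m/s × 3.6 = 56 km/h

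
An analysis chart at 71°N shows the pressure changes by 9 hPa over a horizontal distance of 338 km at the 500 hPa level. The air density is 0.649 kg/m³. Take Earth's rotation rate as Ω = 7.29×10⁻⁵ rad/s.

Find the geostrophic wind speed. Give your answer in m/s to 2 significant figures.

30 m/s

Coriolis parameter at 71°N:
f = 2Ω sin φ = 2 × 7.29×10⁻⁵ × sin 71° = 1.38×10⁻⁴ s⁻¹
Pressure gradient: |∂P/∂n| = 900 Pa / 338000 m = 2.66×10⁻³ Pa/m
Geostrophic balance (pressure-gradient force = Coriolis force):
V_g = (1/(fρ)) |∂P/∂n| = 2.66×10⁻³ / (1.38×10⁻⁴ × 0.649) = 29.8 m/s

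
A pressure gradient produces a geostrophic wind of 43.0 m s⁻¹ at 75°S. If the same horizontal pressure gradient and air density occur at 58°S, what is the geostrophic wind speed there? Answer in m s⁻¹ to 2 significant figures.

With the same pressure gradient and density, V_g ∝ 1/f ∝ 1/sin φ.
V₂ = V₁ · sin φ₁ / sin φ₂ = 43.0 × sin 75° / sin 58°
V₂ = 43.0 × 0.9659/0.8480 = 49 m s⁻¹

49 m s⁻¹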